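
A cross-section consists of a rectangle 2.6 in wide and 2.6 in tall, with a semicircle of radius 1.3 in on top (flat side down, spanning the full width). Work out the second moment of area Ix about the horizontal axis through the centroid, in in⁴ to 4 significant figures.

Ix ≈ 10.66 in⁴

Treat the section as a set of non-overlapping primitives; coordinates are from the bounding-box lower-left.
Rectangular body: 2.6 × 2.6, A = 6.76 in², y = 1.3 in, Ī = 3.80813 in⁴.
Semicircular cap: semicircle r = 1.3, A = 2.65465 in², y = 3.15174 in, Ī = 0.313477 in⁴.
Centroid: ȳ = ΣA·y / ΣA = 1.82213 in.
Transfer each piece to the horizontal axis through the centroid using Ī + A·d² with d = y − 1.82213:
  rectangular body: d = -0.522134 in → contributes +5.65107 in⁴
  semicircular cap: d = 1.3296 in → contributes +5.00648 in⁴
Total I = 10.6575 in⁴.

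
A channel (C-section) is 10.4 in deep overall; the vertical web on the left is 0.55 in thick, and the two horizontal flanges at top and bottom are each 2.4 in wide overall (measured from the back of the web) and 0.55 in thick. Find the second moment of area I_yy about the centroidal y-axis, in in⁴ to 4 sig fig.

I_yy ≈ 2.886 in⁴

Break the section into simple shapes (no overlaps), measuring from the bottom-left corner of the bounding box.
Web: 0.55 × 10.4, A = 5.72 in², x = 0.275 in, Ī = 0.144192 in⁴.
Top flange (beyond web): 1.85 × 0.55, A = 1.0175 in², x = 1.475 in, Ī = 0.290199 in⁴.
Bottom flange (beyond web): 1.85 × 0.55, A = 1.0175 in², x = 1.475 in, Ī = 0.290199 in⁴.
Centroid: x̄ = ΣA·x / ΣA = 0.589894 in.
Transfer each piece to the centroidal y-axis using Ī + A·d² with d = x − 0.589894:
  web: d = -0.314894 in → contributes +0.711375 in⁴
  top flange (beyond web): d = 0.885106 in → contributes +1.08732 in⁴
  bottom flange (beyond web): d = 0.885106 in → contributes +1.08732 in⁴
Total I = 2.88602 in⁴.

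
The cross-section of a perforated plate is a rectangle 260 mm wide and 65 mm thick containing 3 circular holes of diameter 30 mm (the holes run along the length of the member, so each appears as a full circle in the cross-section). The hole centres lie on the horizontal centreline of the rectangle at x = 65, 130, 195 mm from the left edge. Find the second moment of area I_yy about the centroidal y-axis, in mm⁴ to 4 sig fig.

I_yy ≈ 8.911 × 10⁷ mm⁴

Treat the section as a set of non-overlapping primitives; coordinates are from the bounding-box lower-left.
Plate: 260 × 65, A = 16 900 mm², x = 130 mm, Ī = 95 203 333 mm⁴.
Hole 1 (subtracted): ⌀30, A = 706.858 mm², x = 65 mm, Ī = 39760.8 mm⁴.
Hole 2 (subtracted): ⌀30, A = 706.858 mm², x = 130 mm, Ī = 39760.8 mm⁴.
Hole 3 (subtracted): ⌀30, A = 706.858 mm², x = 195 mm, Ī = 39760.8 mm⁴.
By symmetry the centroid is at mid-width, x̄ = 130 mm.
Transfer each piece to the centroidal y-axis using Ī + A·d² with d = x − 130:
  plate: d = 0 mm → contributes +95 203 333 mm⁴
  hole 1: d = -65 mm → contributes −3 026 237 mm⁴
  hole 2: d = 0 mm → contributes −39760.8 mm⁴
  hole 3: d = 65 mm → contributes −3 026 237 mm⁴
Total I = 89 111 098 mm⁴.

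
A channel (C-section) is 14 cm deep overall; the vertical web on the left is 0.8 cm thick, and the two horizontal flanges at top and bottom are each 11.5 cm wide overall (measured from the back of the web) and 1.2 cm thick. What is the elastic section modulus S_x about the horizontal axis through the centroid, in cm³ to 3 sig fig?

Treat the section as a set of non-overlapping primitives; coordinates are from the bounding-box lower-left.
Web: 0.8 × 14, A = 11.2 cm², y = 7 cm, Ī = 182.93 cm⁴.
Top flange (beyond web): 10.7 × 1.2, A = 12.84 cm², y = 13.4 cm, Ī = 1.5408 cm⁴.
Bottom flange (beyond web): 10.7 × 1.2, A = 12.84 cm², y = 0.6 cm, Ī = 1.5408 cm⁴.
By symmetry the centroid is at mid-height, ȳ = 7 cm.
Transfer each piece to the horizontal axis through the centroid using Ī + A·d² with d = y − 7:
  web: d = 0 cm → contributes +182.93 cm⁴
  top flange (beyond web): d = 6.4 cm → contributes +527.47 cm⁴
  bottom flange (beyond web): d = -6.4 cm → contributes +527.47 cm⁴
Total I = 1237.9 cm⁴.
Extreme fibre distance c = 7 cm; S = I/c = 176.84 cm³.

S_x ≈ 177 cm³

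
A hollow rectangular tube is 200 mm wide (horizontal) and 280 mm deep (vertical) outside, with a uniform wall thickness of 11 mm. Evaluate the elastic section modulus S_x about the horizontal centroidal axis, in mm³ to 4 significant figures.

S_x ≈ 7.938 × 10⁵ mm³

Break the section into simple shapes (no overlaps), measuring from the bottom-left corner of the bounding box.
Outer rectangle: 200 × 280, A = 56 000 mm², y = 140 mm, Ī = 365 866 667 mm⁴.
Inner void (subtracted): 178 × 258, A = 45 924 mm², y = 140 mm, Ī = 254 740 428 mm⁴.
By symmetry the centroid is at mid-height, ȳ = 140 mm.
All pieces are centred on the horizontal centroidal axis, so I = ΣĪ (holes subtracted) = 111 126 239 mm⁴.
Extreme fibre distance c = 140 mm; S = I/c = 793 759 mm³.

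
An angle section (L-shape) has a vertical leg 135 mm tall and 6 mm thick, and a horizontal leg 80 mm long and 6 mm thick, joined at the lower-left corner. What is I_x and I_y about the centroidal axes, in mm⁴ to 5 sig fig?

Split into non-overlapping primitives; take the origin at the lower-left of the bounding box.
Vertical leg: 6 × 135, A = 810 mm², y = 67.5 mm, Ī = 1 230 188 mm⁴.
Horizontal leg (remainder): 74 × 6, A = 444 mm², y = 3 mm, Ī = 1 332 mm⁴.
Centroid: ȳ = ΣA·y / ΣA = 44.66268 mm.
Transfer each piece to the centroidal x-axis using Ī + A·d² with d = y − 44.66268:
  vertical leg: d = 22.83732 mm → contributes +1 652 638 mm⁴
  horizontal leg (remainder): d = -41.66268 mm → contributes +772017.8 mm⁴
Total I = 2 424 655 mm⁴.
For the y-axis: x̄ = 17.16268 mm.
Repeating about the centroidal y-axis gives I_y = 663912.8 mm⁴.

I_x ≈ 2.4247 × 10⁶ mm⁴, I_y ≈ 6.6391 × 10⁵ mm⁴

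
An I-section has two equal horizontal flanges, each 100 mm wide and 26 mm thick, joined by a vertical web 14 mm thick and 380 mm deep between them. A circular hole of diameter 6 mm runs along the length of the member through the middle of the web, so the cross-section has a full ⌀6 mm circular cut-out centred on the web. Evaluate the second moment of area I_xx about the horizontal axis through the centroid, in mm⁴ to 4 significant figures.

I_xx ≈ 2.786 × 10⁸ mm⁴

Split into non-overlapping primitives; take the origin at the lower-left of the bounding box.
Bottom flange: 100 × 26, A = 2 600 mm², y = 13 mm, Ī = 146 467 mm⁴.
Web: 14 × 380, A = 5 320 mm², y = 216 mm, Ī = 64 017 333 mm⁴.
Top flange: 100 × 26, A = 2 600 mm², y = 419 mm, Ī = 146 467 mm⁴.
Hole (subtracted): ⌀6, A = 28.2743 mm², y = 216 mm, Ī = 63.6173 mm⁴.
By symmetry the centroid is at mid-height, ȳ = 216 mm.
Transfer each piece to the horizontal axis through the centroid using Ī + A·d² with d = y − 216:
  bottom flange: d = -203 mm → contributes +107 289 867 mm⁴
  web: d = 0 mm → contributes +64 017 333 mm⁴
  top flange: d = 203 mm → contributes +107 289 867 mm⁴
  hole: d = 0 mm → contributes −63.6173 mm⁴
Total I = 278 597 003 mm⁴.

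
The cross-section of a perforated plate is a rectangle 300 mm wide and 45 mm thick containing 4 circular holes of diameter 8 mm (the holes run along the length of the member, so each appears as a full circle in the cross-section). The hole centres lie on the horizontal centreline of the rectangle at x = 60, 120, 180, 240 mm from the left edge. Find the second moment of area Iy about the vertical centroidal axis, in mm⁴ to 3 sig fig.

Iy ≈ 1.00 × 10⁸ mm⁴

Decompose the section into non-overlapping parts with the origin at the bottom-left of its bounding rectangle.
Plate: 300 × 45, A = 13 500 mm², x = 150 mm, Ī = 101 250 000 mm⁴.
Hole 1 (subtracted): ⌀8, A = 50.265 mm², x = 60 mm, Ī = 201.06 mm⁴.
Hole 2 (subtracted): ⌀8, A = 50.265 mm², x = 120 mm, Ī = 201.06 mm⁴.
Hole 3 (subtracted): ⌀8, A = 50.265 mm², x = 180 mm, Ī = 201.06 mm⁴.
Hole 4 (subtracted): ⌀8, A = 50.265 mm², x = 240 mm, Ī = 201.06 mm⁴.
By symmetry the centroid is at mid-width, x̄ = 150 mm.
Transfer each piece to the vertical centroidal axis using Ī + A·d² with d = x − 150:
  plate: d = 0 mm → contributes +101 250 000 mm⁴
  hole 1: d = -90 mm → contributes −407 351 mm⁴
  hole 2: d = -30 mm → contributes −45 440 mm⁴
  hole 3: d = 30 mm → contributes −45 440 mm⁴
  hole 4: d = 90 mm → contributes −407 351 mm⁴
Total I = 100 344 417 mm⁴.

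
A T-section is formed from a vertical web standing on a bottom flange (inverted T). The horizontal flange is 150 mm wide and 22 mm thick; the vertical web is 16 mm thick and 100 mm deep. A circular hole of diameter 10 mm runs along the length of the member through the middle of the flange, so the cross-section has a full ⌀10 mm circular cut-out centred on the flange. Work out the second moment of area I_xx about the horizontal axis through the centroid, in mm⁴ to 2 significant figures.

Split into non-overlapping primitives; take the origin at the lower-left of the bounding box.
Flange: 150 × 22, A = 3 300 mm², y = 11 mm, Ī = 133 100 mm⁴.
Web: 16 × 100, A = 1 600 mm², y = 72 mm, Ī = 1 333 333 mm⁴.
Hole (subtracted): ⌀10, A = 78.54 mm², y = 11 mm, Ī = 490.9 mm⁴.
Centroid: ȳ = ΣA·y / ΣA = 31.24 mm.
Transfer each piece to the horizontal axis through the centroid using Ī + A·d² with d = y − 31.24:
  flange: d = -20.24 mm → contributes +1 485 348 mm⁴
  web: d = 40.76 mm → contributes +3 991 168 mm⁴
  hole: d = -20.24 mm → contributes −32 674 mm⁴
Total I = 5 443 842 mm⁴.

I_xx ≈ 5.4 × 10⁶ mm⁴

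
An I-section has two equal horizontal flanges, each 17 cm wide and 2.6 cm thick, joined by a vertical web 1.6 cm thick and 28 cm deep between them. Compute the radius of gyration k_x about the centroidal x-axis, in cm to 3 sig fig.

k_x ≈ 13.3 cm

Decompose the section into non-overlapping parts with the origin at the bottom-left of its bounding rectangle.
Bottom flange: 17 × 2.6, A = 44.2 cm², y = 1.3 cm, Ī = 24.899 cm⁴.
Web: 1.6 × 28, A = 44.8 cm², y = 16.6 cm, Ī = 2926.9 cm⁴.
Top flange: 17 × 2.6, A = 44.2 cm², y = 31.9 cm, Ī = 24.899 cm⁴.
By symmetry the centroid is at mid-height, ȳ = 16.6 cm.
Transfer each piece to the centroidal x-axis using Ī + A·d² with d = y − 16.6:
  bottom flange: d = -15.3 cm → contributes +10 372 cm⁴
  web: d = 0 cm → contributes +2926.9 cm⁴
  top flange: d = 15.3 cm → contributes +10 372 cm⁴
Total I = 23 670 cm⁴.
Radius of gyration: k = √(I/A) = √(23 670 / 133.2) = 13.331 cm.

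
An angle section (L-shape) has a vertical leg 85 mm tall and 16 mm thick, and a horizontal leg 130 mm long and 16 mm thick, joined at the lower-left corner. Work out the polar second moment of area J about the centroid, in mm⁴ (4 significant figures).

Break the section into simple shapes (no overlaps), measuring from the bottom-left corner of the bounding box.
Vertical leg: 16 × 85, A = 1 360 mm², y = 42.5 mm, Ī = 818 833 mm⁴.
Horizontal leg (remainder): 114 × 16, A = 1 824 mm², y = 8 mm, Ī = 38 912 mm⁴.
Centroid: ȳ = ΣA·y / ΣA = 22.7362 mm.
Transfer each piece to the centroidal x-axis using Ī + A·d² with d = y − 22.7362:
  vertical leg: d = 19.7638 mm → contributes +1 350 061 mm⁴
  horizontal leg (remainder): d = -14.7362 mm → contributes +435 003 mm⁴
Total I = 1 785 064 mm⁴.
For the y-axis: x̄ = 45.2362 mm.
Repeating about the centroidal y-axis gives I_y = 5 296 084 mm⁴.
Polar second moment: J = I_x + I_y = 7 081 147 mm⁴.

J ≈ 7.081 × 10⁶ mm⁴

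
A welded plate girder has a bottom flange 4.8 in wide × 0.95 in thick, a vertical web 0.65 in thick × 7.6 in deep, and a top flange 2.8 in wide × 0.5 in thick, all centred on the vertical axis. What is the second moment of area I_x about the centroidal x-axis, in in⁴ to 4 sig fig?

I_x ≈ 112.9 in⁴

Break the section into simple shapes (no overlaps), measuring from the bottom-left corner of the bounding box.
Bottom plate: 4.8 × 0.95, A = 4.56 in², y = 0.475 in, Ī = 0.34295 in⁴.
Web plate: 0.65 × 7.6, A = 4.94 in², y = 4.75 in, Ī = 23.7779 in⁴.
Top plate: 2.8 × 0.5, A = 1.4 in², y = 8.8 in, Ī = 0.0291667 in⁴.
Centroid: ȳ = ΣA·y / ΣA = 3.48174 in.
Transfer each piece to the centroidal x-axis using Ī + A·d² with d = y − 3.48174:
  bottom plate: d = -3.00674 in → contributes +41.5676 in⁴
  web plate: d = 1.26826 in → contributes +31.7237 in⁴
  top plate: d = 5.31826 in → contributes +39.6266 in⁴
Total I = 112.918 in⁴.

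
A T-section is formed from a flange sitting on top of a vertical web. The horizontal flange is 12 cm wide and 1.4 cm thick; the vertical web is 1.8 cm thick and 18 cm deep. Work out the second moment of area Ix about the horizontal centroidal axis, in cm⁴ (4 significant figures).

Decompose the section into non-overlapping parts with the origin at the bottom-left of its bounding rectangle.
Flange: 12 × 1.4, A = 16.8 cm², y = 18.7 cm, Ī = 2.744 cm⁴.
Web: 1.8 × 18, A = 32.4 cm², y = 9 cm, Ī = 874.8 cm⁴.
Centroid: ȳ = ΣA·y / ΣA = 12.3122 cm.
Transfer each piece to the horizontal centroidal axis using Ī + A·d² with d = y − 12.3122:
  flange: d = 6.3878 cm → contributes +688.252 cm⁴
  web: d = -3.3122 cm → contributes +1230.25 cm⁴
Total I = 1918.5 cm⁴.

Ix ≈ 1919 cm⁴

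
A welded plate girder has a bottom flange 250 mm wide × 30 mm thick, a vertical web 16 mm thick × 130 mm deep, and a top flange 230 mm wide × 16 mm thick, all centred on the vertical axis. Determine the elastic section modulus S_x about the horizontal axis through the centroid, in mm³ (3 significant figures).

Break the section into simple shapes (no overlaps), measuring from the bottom-left corner of the bounding box.
Bottom plate: 250 × 30, A = 7 500 mm², y = 15 mm, Ī = 562 500 mm⁴.
Web plate: 16 × 130, A = 2 080 mm², y = 95 mm, Ī = 2 929 333 mm⁴.
Top plate: 230 × 16, A = 3 680 mm², y = 168 mm, Ī = 78 507 mm⁴.
Centroid: ȳ = ΣA·y / ΣA = 70.011 mm.
Transfer each piece to the horizontal axis through the centroid using Ī + A·d² with d = y − 70.011:
  bottom plate: d = -55.011 mm → contributes +23 258 711 mm⁴
  web plate: d = 24.989 mm → contributes +4 228 236 mm⁴
  top plate: d = 97.989 mm → contributes +35 413 612 mm⁴
Total I = 62 900 559 mm⁴.
Extreme fibre distance c = 105.99 mm; S = I/c = 593 461 mm³.

S_x ≈ 5.93 × 10⁵ mm³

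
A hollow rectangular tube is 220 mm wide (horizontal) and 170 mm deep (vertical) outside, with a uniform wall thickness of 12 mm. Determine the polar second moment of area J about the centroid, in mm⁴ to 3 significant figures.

Break the section into simple shapes (no overlaps), measuring from the bottom-left corner of the bounding box.
Outer rectangle: 220 × 170, A = 37 400 mm², y = 85 mm, Ī = 90 071 667 mm⁴.
Inner void (subtracted): 196 × 146, A = 28 616 mm², y = 85 mm, Ī = 50 831 555 mm⁴.
By symmetry the centroid is at mid-height, ȳ = 85 mm.
All pieces are centred on the centroidal x-axis, so I = ΣĪ (holes subtracted) = 39 240 112 mm⁴.
Repeating about the centroidal y-axis gives I_y = 59 237 312 mm⁴.
Polar second moment: J = I_x + I_y = 98 477 424 mm⁴.

J ≈ 9.85 × 10⁷ mm⁴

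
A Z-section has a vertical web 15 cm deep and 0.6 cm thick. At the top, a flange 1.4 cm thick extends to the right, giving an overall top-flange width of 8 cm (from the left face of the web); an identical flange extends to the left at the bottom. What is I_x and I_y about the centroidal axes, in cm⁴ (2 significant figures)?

I_x ≈ 1100 cm⁴, I_y ≈ 430 cm⁴

Break the section into simple shapes (no overlaps), measuring from the bottom-left corner of the bounding box.
Web: 0.6 × 15, A = 9 cm², y = 7.5 cm, Ī = 168.8 cm⁴.
Top flange (beyond web): 7.4 × 1.4, A = 10.36 cm², y = 14.3 cm, Ī = 1.692 cm⁴.
Bottom flange (beyond web): 7.4 × 1.4, A = 10.36 cm², y = 0.7 cm, Ī = 1.692 cm⁴.
Centroid: ȳ = ΣA·y / ΣA = 7.5 cm.
Transfer each piece to the centroidal x-axis using Ī + A·d² with d = y − 7.5:
  web: d = 0 cm → contributes +168.8 cm⁴
  top flange (beyond web): d = 6.8 cm → contributes +480.7 cm⁴
  bottom flange (beyond web): d = -6.8 cm → contributes +480.7 cm⁴
Total I = 1 130 cm⁴.
For the y-axis: x̄ = 7.7 cm.
Repeating about the centroidal y-axis gives I_y = 426.3 cm⁴.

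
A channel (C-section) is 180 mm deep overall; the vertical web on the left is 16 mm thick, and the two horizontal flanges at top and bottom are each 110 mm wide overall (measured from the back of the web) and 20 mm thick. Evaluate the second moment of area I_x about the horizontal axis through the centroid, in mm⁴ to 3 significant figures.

I_x ≈ 3.20 × 10⁷ mm⁴

Break the section into simple shapes (no overlaps), measuring from the bottom-left corner of the bounding box.
Web: 16 × 180, A = 2 880 mm², y = 90 mm, Ī = 7 776 000 mm⁴.
Top flange (beyond web): 94 × 20, A = 1 880 mm², y = 170 mm, Ī = 62 667 mm⁴.
Bottom flange (beyond web): 94 × 20, A = 1 880 mm², y = 10 mm, Ī = 62 667 mm⁴.
By symmetry the centroid is at mid-height, ȳ = 90 mm.
Transfer each piece to the horizontal axis through the centroid using Ī + A·d² with d = y − 90:
  web: d = 0 mm → contributes +7 776 000 mm⁴
  top flange (beyond web): d = 80 mm → contributes +12 094 667 mm⁴
  bottom flange (beyond web): d = -80 mm → contributes +12 094 667 mm⁴
Total I = 31 965 333 mm⁴.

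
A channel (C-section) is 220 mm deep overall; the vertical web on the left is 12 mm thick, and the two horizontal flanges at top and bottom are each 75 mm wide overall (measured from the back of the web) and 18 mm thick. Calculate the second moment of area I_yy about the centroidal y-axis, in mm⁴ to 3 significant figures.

I_yy ≈ 2.50 × 10⁶ mm⁴

Split into non-overlapping primitives; take the origin at the lower-left of the bounding box.
Web: 12 × 220, A = 2 640 mm², x = 6 mm, Ī = 31 680 mm⁴.
Top flange (beyond web): 63 × 18, A = 1 134 mm², x = 43.5 mm, Ī = 375 071 mm⁴.
Bottom flange (beyond web): 63 × 18, A = 1 134 mm², x = 43.5 mm, Ī = 375 071 mm⁴.
Centroid: x̄ = ΣA·x / ΣA = 23.329 mm.
Transfer each piece to the centroidal y-axis using Ī + A·d² with d = x − 23.329:
  web: d = -17.329 mm → contributes +824 443 mm⁴
  top flange (beyond web): d = 20.171 mm → contributes +836 467 mm⁴
  bottom flange (beyond web): d = 20.171 mm → contributes +836 467 mm⁴
Total I = 2 497 377 mm⁴.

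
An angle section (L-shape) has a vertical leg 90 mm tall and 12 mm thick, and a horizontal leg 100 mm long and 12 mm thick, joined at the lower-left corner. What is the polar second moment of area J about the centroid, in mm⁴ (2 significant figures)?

Decompose the section into non-overlapping parts with the origin at the bottom-left of its bounding rectangle.
Vertical leg: 12 × 90, A = 1 080 mm², y = 45 mm, Ī = 729 000 mm⁴.
Horizontal leg (remainder): 88 × 12, A = 1 056 mm², y = 6 mm, Ī = 12 672 mm⁴.
Centroid: ȳ = ΣA·y / ΣA = 25.72 mm.
Transfer each piece to the centroidal x-axis using Ī + A·d² with d = y − 25.72:
  vertical leg: d = 19.28 mm → contributes +1 130 493 mm⁴
  horizontal leg (remainder): d = -19.72 mm → contributes +423 290 mm⁴
Total I = 1 553 783 mm⁴.
For the y-axis: x̄ = 30.72 mm.
Repeating about the centroidal y-axis gives I_y = 2 029 263 mm⁴.
Polar second moment: J = I_x + I_y = 3 583 047 mm⁴.

J ≈ 3.6 × 10⁶ mm⁴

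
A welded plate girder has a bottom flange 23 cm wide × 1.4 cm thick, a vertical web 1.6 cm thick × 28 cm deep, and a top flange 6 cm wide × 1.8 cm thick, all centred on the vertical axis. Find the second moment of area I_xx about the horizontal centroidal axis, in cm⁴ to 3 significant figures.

I_xx ≈ 1.12 × 10⁴ cm⁴

Break the section into simple shapes (no overlaps), measuring from the bottom-left corner of the bounding box.
Bottom plate: 23 × 1.4, A = 32.2 cm², y = 0.7 cm, Ī = 5.2593 cm⁴.
Web plate: 1.6 × 28, A = 44.8 cm², y = 15.4 cm, Ī = 2926.9 cm⁴.
Top plate: 6 × 1.8, A = 10.8 cm², y = 30.3 cm, Ī = 2.916 cm⁴.
Centroid: ȳ = ΣA·y / ΣA = 11.842 cm.
Transfer each piece to the horizontal centroidal axis using Ī + A·d² with d = y − 11.842:
  bottom plate: d = -11.142 cm → contributes +4002.5 cm⁴
  web plate: d = 3.5583 cm → contributes +3494.2 cm⁴
  top plate: d = 18.458 cm → contributes +3682.6 cm⁴
Total I = 11 179 cm⁴.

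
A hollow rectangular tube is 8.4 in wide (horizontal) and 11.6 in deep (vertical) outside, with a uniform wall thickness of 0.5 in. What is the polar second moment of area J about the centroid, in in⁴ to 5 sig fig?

J ≈ 573.17 in⁴

Split into non-overlapping primitives; take the origin at the lower-left of the bounding box.
Outer rectangle: 8.4 × 11.6, A = 97.44 in², y = 5.8 in, Ī = 1092.627 in⁴.
Inner void (subtracted): 7.4 × 10.6, A = 78.44 in², y = 5.8 in, Ī = 734.4599 in⁴.
By symmetry the centroid is at mid-height, ȳ = 5.8 in.
All pieces are centred on the centroidal x-axis, so I = ΣĪ (holes subtracted) = 358.1673 in⁴.
Repeating about the centroidal y-axis gives I_y = 214.9993 in⁴.
Polar second moment: J = I_x + I_y = 573.1667 in⁴.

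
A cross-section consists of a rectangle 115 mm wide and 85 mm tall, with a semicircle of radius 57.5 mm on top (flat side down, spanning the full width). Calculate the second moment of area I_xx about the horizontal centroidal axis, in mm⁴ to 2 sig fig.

Split into non-overlapping primitives; take the origin at the lower-left of the bounding box.
Rectangular body: 115 × 85, A = 9 775 mm², y = 42.5 mm, Ī = 5 885 365 mm⁴.
Semicircular cap: semicircle r = 57.5, A = 5 193 mm², y = 109.4 mm, Ī = 1 199 785 mm⁴.
Centroid: ȳ = ΣA·y / ΣA = 65.71 mm.
Transfer each piece to the horizontal centroidal axis using Ī + A·d² with d = y − 65.71:
  rectangular body: d = -23.21 mm → contributes +11 152 513 mm⁴
  semicircular cap: d = 43.69 mm → contributes +11 113 507 mm⁴
Total I = 22 266 020 mm⁴.

I_xx ≈ 2.2 × 10⁷ mm⁴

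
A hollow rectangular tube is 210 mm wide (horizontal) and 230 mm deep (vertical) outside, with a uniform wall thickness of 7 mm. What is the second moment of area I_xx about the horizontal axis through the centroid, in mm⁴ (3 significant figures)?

I_xx ≈ 4.83 × 10⁷ mm⁴

Treat the section as a set of non-overlapping primitives; coordinates are from the bounding-box lower-left.
Outer rectangle: 210 × 230, A = 48 300 mm², y = 115 mm, Ī = 212 922 500 mm⁴.
Inner void (subtracted): 196 × 216, A = 42 336 mm², y = 115 mm, Ī = 164 602 368 mm⁴.
By symmetry the centroid is at mid-height, ȳ = 115 mm.
All pieces are centred on the horizontal axis through the centroid, so I = ΣĪ (holes subtracted) = 48 320 132 mm⁴.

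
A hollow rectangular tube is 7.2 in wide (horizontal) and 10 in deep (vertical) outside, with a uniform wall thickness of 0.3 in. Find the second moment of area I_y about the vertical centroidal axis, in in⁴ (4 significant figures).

Decompose the section into non-overlapping parts with the origin at the bottom-left of its bounding rectangle.
Outer rectangle: 7.2 × 10, A = 72 in², x = 3.6 in, Ī = 311.04 in⁴.
Inner void (subtracted): 6.6 × 9.4, A = 62.04 in², x = 3.6 in, Ī = 225.205 in⁴.
By symmetry the centroid is at mid-width, x̄ = 3.6 in.
All pieces are centred on the vertical centroidal axis, so I = ΣĪ (holes subtracted) = 85.8348 in⁴.

I_y ≈ 85.83 in⁴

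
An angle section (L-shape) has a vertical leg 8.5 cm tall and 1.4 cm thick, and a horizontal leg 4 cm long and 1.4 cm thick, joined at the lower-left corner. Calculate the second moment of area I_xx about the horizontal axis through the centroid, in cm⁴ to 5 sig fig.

I_xx ≈ 107.37 cm⁴

Split into non-overlapping primitives; take the origin at the lower-left of the bounding box.
Vertical leg: 1.4 × 8.5, A = 11.9 cm², y = 4.25 cm, Ī = 71.64792 cm⁴.
Horizontal leg (remainder): 2.6 × 1.4, A = 3.64 cm², y = 0.7 cm, Ī = 0.5945333 cm⁴.
Centroid: ȳ = ΣA·y / ΣA = 3.418468 cm.
Transfer each piece to the horizontal axis through the centroid using Ī + A·d² with d = y − 3.418468:
  vertical leg: d = 0.8315315 cm → contributes +79.87611 cm⁴
  horizontal leg (remainder): d = -2.718468 cm → contributes +27.49439 cm⁴
Total I = 107.3705 cm⁴.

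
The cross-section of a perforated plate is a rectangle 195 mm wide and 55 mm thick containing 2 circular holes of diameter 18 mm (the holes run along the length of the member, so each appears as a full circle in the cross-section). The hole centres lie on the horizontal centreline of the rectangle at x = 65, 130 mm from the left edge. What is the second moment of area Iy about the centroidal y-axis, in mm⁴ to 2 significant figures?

Treat the section as a set of non-overlapping primitives; coordinates are from the bounding-box lower-left.
Plate: 195 × 55, A = 10 725 mm², x = 97.5 mm, Ī = 33 984 844 mm⁴.
Hole 1 (subtracted): ⌀18, A = 254.5 mm², x = 65 mm, Ī = 5 153 mm⁴.
Hole 2 (subtracted): ⌀18, A = 254.5 mm², x = 130 mm, Ī = 5 153 mm⁴.
By symmetry the centroid is at mid-width, x̄ = 97.5 mm.
Transfer each piece to the centroidal y-axis using Ī + A·d² with d = x − 97.5:
  plate: d = 0 mm → contributes +33 984 844 mm⁴
  hole 1: d = -32.5 mm → contributes −273 936 mm⁴
  hole 2: d = 32.5 mm → contributes −273 936 mm⁴
Total I = 33 436 972 mm⁴.

Iy ≈ 3.3 × 10⁷ mm⁴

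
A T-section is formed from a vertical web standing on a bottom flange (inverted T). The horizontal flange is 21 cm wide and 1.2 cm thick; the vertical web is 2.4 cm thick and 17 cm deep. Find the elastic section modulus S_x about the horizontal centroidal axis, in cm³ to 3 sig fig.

S_x ≈ 190 cm³

Treat the section as a set of non-overlapping primitives; coordinates are from the bounding-box lower-left.
Flange: 21 × 1.2, A = 25.2 cm², y = 0.6 cm, Ī = 3.024 cm⁴.
Web: 2.4 × 17, A = 40.8 cm², y = 9.7 cm, Ī = 982.6 cm⁴.
Centroid: ȳ = ΣA·y / ΣA = 6.2255 cm.
Transfer each piece to the horizontal centroidal axis using Ī + A·d² with d = y − 6.2255:
  flange: d = -5.6255 cm → contributes +800.5 cm⁴
  web: d = 3.4745 cm → contributes +1475.2 cm⁴
Total I = 2275.7 cm⁴.
Extreme fibre distance c = 11.975 cm; S = I/c = 190.04 cm³.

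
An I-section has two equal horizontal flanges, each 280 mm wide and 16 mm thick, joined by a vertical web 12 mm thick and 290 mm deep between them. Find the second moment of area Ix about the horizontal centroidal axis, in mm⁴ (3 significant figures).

Split into non-overlapping primitives; take the origin at the lower-left of the bounding box.
Bottom flange: 280 × 16, A = 4 480 mm², y = 8 mm, Ī = 95 573 mm⁴.
Web: 12 × 290, A = 3 480 mm², y = 161 mm, Ī = 24 389 000 mm⁴.
Top flange: 280 × 16, A = 4 480 mm², y = 314 mm, Ī = 95 573 mm⁴.
By symmetry the centroid is at mid-height, ȳ = 161 mm.
Transfer each piece to the horizontal centroidal axis using Ī + A·d² with d = y − 161:
  bottom flange: d = -153 mm → contributes +104 967 893 mm⁴
  web: d = 0 mm → contributes +24 389 000 mm⁴
  top flange: d = 153 mm → contributes +104 967 893 mm⁴
Total I = 234 324 787 mm⁴.

Ix ≈ 2.34 × 10⁸ mm⁴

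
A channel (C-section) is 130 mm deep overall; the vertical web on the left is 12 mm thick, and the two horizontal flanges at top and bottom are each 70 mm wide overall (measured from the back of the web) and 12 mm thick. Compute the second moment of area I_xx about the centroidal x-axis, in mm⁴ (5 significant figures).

I_xx ≈ 7.0593 × 10⁶ mm⁴

Treat the section as a set of non-overlapping primitives; coordinates are from the bounding-box lower-left.
Web: 12 × 130, A = 1 560 mm², y = 65 mm, Ī = 2 197 000 mm⁴.
Top flange (beyond web): 58 × 12, A = 696 mm², y = 124 mm, Ī = 8 352 mm⁴.
Bottom flange (beyond web): 58 × 12, A = 696 mm², y = 6 mm, Ī = 8 352 mm⁴.
By symmetry the centroid is at mid-height, ȳ = 65 mm.
Transfer each piece to the centroidal x-axis using Ī + A·d² with d = y − 65:
  web: d = 0 mm → contributes +2 197 000 mm⁴
  top flange (beyond web): d = 59 mm → contributes +2 431 128 mm⁴
  bottom flange (beyond web): d = -59 mm → contributes +2 431 128 mm⁴
Total I = 7 059 256 mm⁴.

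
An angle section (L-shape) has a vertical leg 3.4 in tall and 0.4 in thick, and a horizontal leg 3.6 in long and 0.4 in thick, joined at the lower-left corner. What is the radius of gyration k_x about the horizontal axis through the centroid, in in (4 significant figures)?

Split into non-overlapping primitives; take the origin at the lower-left of the bounding box.
Vertical leg: 0.4 × 3.4, A = 1.36 in², y = 1.7 in, Ī = 1.31013 in⁴.
Horizontal leg (remainder): 3.2 × 0.4, A = 1.28 in², y = 0.2 in, Ī = 0.0170667 in⁴.
Centroid: ȳ = ΣA·y / ΣA = 0.972727 in.
Transfer each piece to the horizontal axis through the centroid using Ī + A·d² with d = y − 0.972727:
  vertical leg: d = 0.727273 in → contributes +2.02947 in⁴
  horizontal leg (remainder): d = -0.772727 in → contributes +0.781364 in⁴
Total I = 2.81084 in⁴.
Radius of gyration: k = √(I/A) = √(2.81084 / 2.64) = 1.03185 in.

k_x ≈ 1.032 in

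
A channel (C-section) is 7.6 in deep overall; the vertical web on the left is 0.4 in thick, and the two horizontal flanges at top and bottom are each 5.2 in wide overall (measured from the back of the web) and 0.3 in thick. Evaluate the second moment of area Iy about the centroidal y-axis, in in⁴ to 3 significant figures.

Decompose the section into non-overlapping parts with the origin at the bottom-left of its bounding rectangle.
Web: 0.4 × 7.6, A = 3.04 in², x = 0.2 in, Ī = 0.040533 in⁴.
Top flange (beyond web): 4.8 × 0.3, A = 1.44 in², x = 2.8 in, Ī = 2.7648 in⁴.
Bottom flange (beyond web): 4.8 × 0.3, A = 1.44 in², x = 2.8 in, Ī = 2.7648 in⁴.
Centroid: x̄ = ΣA·x / ΣA = 1.4649 in.
Transfer each piece to the centroidal y-axis using Ī + A·d² with d = x − 1.4649:
  web: d = -1.2649 in → contributes +4.9042 in⁴
  top flange (beyond web): d = 1.3351 in → contributes +5.3317 in⁴
  bottom flange (beyond web): d = 1.3351 in → contributes +5.3317 in⁴
Total I = 15.568 in⁴.

Iy ≈ 15.6 in⁴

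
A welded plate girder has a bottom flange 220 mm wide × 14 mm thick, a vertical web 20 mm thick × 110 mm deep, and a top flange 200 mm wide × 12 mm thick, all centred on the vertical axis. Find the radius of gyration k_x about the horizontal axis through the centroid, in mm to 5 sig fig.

Treat the section as a set of non-overlapping primitives; coordinates are from the bounding-box lower-left.
Bottom plate: 220 × 14, A = 3 080 mm², y = 7 mm, Ī = 50306.67 mm⁴.
Web plate: 20 × 110, A = 2 200 mm², y = 69 mm, Ī = 2 218 333 mm⁴.
Top plate: 200 × 12, A = 2 400 mm², y = 130 mm, Ī = 28 800 mm⁴.
Centroid: ȳ = ΣA·y / ΣA = 63.19792 mm.
Transfer each piece to the horizontal axis through the centroid using Ī + A·d² with d = y − 63.19792:
  bottom plate: d = -56.19792 mm → contributes +9 777 581 mm⁴
  web plate: d = 5.802083 mm → contributes +2 292 395 mm⁴
  top plate: d = 66.80208 mm → contributes +10 738 844 mm⁴
Total I = 22 808 819 mm⁴.
Radius of gyration: k = √(I/A) = √(22 808 819 / 7 680) = 54.49677 mm.

k_x ≈ 54.497 mm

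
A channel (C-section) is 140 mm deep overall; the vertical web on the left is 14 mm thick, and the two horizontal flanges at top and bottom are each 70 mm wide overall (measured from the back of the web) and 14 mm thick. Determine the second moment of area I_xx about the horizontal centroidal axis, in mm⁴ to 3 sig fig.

Split into non-overlapping primitives; take the origin at the lower-left of the bounding box.
Web: 14 × 140, A = 1 960 mm², y = 70 mm, Ī = 3 201 333 mm⁴.
Top flange (beyond web): 56 × 14, A = 784 mm², y = 133 mm, Ī = 12 805 mm⁴.
Bottom flange (beyond web): 56 × 14, A = 784 mm², y = 7 mm, Ī = 12 805 mm⁴.
By symmetry the centroid is at mid-height, ȳ = 70 mm.
Transfer each piece to the horizontal centroidal axis using Ī + A·d² with d = y − 70:
  web: d = 0 mm → contributes +3 201 333 mm⁴
  top flange (beyond web): d = 63 mm → contributes +3 124 501 mm⁴
  bottom flange (beyond web): d = -63 mm → contributes +3 124 501 mm⁴
Total I = 9 450 336 mm⁴.

I_xx ≈ 9.45 × 10⁶ mm⁴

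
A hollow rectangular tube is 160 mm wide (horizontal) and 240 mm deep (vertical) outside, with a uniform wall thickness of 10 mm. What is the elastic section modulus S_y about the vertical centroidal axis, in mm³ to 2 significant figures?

Treat the section as a set of non-overlapping primitives; coordinates are from the bounding-box lower-left.
Outer rectangle: 160 × 240, A = 38 400 mm², x = 80 mm, Ī = 81 920 000 mm⁴.
Inner void (subtracted): 140 × 220, A = 30 800 mm², x = 80 mm, Ī = 50 306 667 mm⁴.
By symmetry the centroid is at mid-width, x̄ = 80 mm.
All pieces are centred on the vertical centroidal axis, so I = ΣĪ (holes subtracted) = 31 613 333 mm⁴.
Extreme fibre distance c = 80 mm; S = I/c = 395 167 mm³.

S_y ≈ 4.0 × 10⁵ mm³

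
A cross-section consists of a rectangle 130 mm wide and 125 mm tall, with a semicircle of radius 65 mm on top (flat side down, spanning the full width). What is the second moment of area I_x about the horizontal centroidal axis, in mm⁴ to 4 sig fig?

I_x ≈ 6.136 × 10⁷ mm⁴

Decompose the section into non-overlapping parts with the origin at the bottom-left of its bounding rectangle.
Rectangular body: 130 × 125, A = 16 250 mm², y = 62.5 mm, Ī = 21 158 854 mm⁴.
Semicircular cap: semicircle r = 65, A = 6636.61 mm², y = 152.587 mm, Ī = 1 959 230 mm⁴.
Centroid: ȳ = ΣA·y / ΣA = 88.6232 mm.
Transfer each piece to the horizontal centroidal axis using Ī + A·d² with d = y − 88.6232:
  rectangular body: d = -26.1232 mm → contributes +32 248 210 mm⁴
  semicircular cap: d = 63.9637 mm → contributes +29 111 934 mm⁴
Total I = 61 360 144 mm⁴.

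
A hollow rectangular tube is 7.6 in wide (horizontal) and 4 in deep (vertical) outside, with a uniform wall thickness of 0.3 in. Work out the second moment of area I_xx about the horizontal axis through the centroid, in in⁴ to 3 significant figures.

I_xx ≈ 17.6 in⁴

Break the section into simple shapes (no overlaps), measuring from the bottom-left corner of the bounding box.
Outer rectangle: 7.6 × 4, A = 30.4 in², y = 2 in, Ī = 40.533 in⁴.
Inner void (subtracted): 7 × 3.4, A = 23.8 in², y = 2 in, Ī = 22.927 in⁴.
By symmetry the centroid is at mid-height, ȳ = 2 in.
All pieces are centred on the horizontal axis through the centroid, so I = ΣĪ (holes subtracted) = 17.606 in⁴.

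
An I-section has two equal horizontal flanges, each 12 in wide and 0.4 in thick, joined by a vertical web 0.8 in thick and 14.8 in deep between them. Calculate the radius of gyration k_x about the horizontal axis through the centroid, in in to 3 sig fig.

Decompose the section into non-overlapping parts with the origin at the bottom-left of its bounding rectangle.
Bottom flange: 12 × 0.4, A = 4.8 in², y = 0.2 in, Ī = 0.064 in⁴.
Web: 0.8 × 14.8, A = 11.84 in², y = 7.8 in, Ī = 216.12 in⁴.
Top flange: 12 × 0.4, A = 4.8 in², y = 15.4 in, Ī = 0.064 in⁴.
By symmetry the centroid is at mid-height, ȳ = 7.8 in.
Transfer each piece to the horizontal axis through the centroid using Ī + A·d² with d = y − 7.8:
  bottom flange: d = -7.6 in → contributes +277.31 in⁴
  web: d = 0 in → contributes +216.12 in⁴
  top flange: d = 7.6 in → contributes +277.31 in⁴
Total I = 770.74 in⁴.
Radius of gyration: k = √(I/A) = √(770.74 / 21.44) = 5.9957 in.

k_x ≈ 6.00 in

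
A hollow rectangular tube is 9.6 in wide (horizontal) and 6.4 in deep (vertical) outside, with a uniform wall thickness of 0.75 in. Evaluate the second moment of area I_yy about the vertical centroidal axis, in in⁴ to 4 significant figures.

Split into non-overlapping primitives; take the origin at the lower-left of the bounding box.
Outer rectangle: 9.6 × 6.4, A = 61.44 in², x = 4.8 in, Ī = 471.859 in⁴.
Inner void (subtracted): 8.1 × 4.9, A = 39.69 in², x = 4.8 in, Ī = 217.005 in⁴.
By symmetry the centroid is at mid-width, x̄ = 4.8 in.
All pieces are centred on the vertical centroidal axis, so I = ΣĪ (holes subtracted) = 254.854 in⁴.

I_yy ≈ 254.9 in⁴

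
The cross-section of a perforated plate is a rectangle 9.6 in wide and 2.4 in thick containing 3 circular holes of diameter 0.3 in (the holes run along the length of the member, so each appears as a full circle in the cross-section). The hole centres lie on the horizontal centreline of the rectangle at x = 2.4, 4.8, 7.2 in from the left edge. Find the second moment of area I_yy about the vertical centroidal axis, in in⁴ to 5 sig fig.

Decompose the section into non-overlapping parts with the origin at the bottom-left of its bounding rectangle.
Plate: 9.6 × 2.4, A = 23.04 in², x = 4.8 in, Ī = 176.9472 in⁴.
Hole 1 (subtracted): ⌀0.3, A = 0.07068583 in², x = 2.4 in, Ī = 0.0003976078 in⁴.
Hole 2 (subtracted): ⌀0.3, A = 0.07068583 in², x = 4.8 in, Ī = 0.0003976078 in⁴.
Hole 3 (subtracted): ⌀0.3, A = 0.07068583 in², x = 7.2 in, Ī = 0.0003976078 in⁴.
By symmetry the centroid is at mid-width, x̄ = 4.8 in.
Transfer each piece to the vertical centroidal axis using Ī + A·d² with d = x − 4.8:
  plate: d = 0 in → contributes +176.9472 in⁴
  hole 1: d = -2.4 in → contributes −0.407548 in⁴
  hole 2: d = 0 in → contributes −0.0003976078 in⁴
  hole 3: d = 2.4 in → contributes −0.407548 in⁴
Total I = 176.1317 in⁴.

I_yy ≈ 176.13 in⁴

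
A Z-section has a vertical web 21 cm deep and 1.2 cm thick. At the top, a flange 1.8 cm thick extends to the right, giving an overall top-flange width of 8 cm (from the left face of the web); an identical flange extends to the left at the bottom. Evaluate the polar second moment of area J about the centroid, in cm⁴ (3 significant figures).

Decompose the section into non-overlapping parts with the origin at the bottom-left of its bounding rectangle.
Web: 1.2 × 21, A = 25.2 cm², y = 10.5 cm, Ī = 926.1 cm⁴.
Top flange (beyond web): 6.8 × 1.8, A = 12.24 cm², y = 20.1 cm, Ī = 3.3048 cm⁴.
Bottom flange (beyond web): 6.8 × 1.8, A = 12.24 cm², y = 0.9 cm, Ī = 3.3048 cm⁴.
Centroid: ȳ = ΣA·y / ΣA = 10.5 cm.
Transfer each piece to the centroidal x-axis using Ī + A·d² with d = y − 10.5:
  web: d = 0 cm → contributes +926.1 cm⁴
  top flange (beyond web): d = 9.6 cm → contributes +1131.3 cm⁴
  bottom flange (beyond web): d = -9.6 cm → contributes +1131.3 cm⁴
Total I = 3188.8 cm⁴.
For the y-axis: x̄ = 7.4 cm.
Repeating about the centroidal y-axis gives I_y = 489.03 cm⁴.
Polar second moment: J = I_x + I_y = 3677.8 cm⁴.

J ≈ 3680 cm⁴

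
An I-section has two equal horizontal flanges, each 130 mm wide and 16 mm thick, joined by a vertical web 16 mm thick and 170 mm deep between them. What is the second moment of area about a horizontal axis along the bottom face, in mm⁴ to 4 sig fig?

Break the section into simple shapes (no overlaps), measuring from the bottom-left corner of the bounding box.
Bottom flange: 130 × 16, A = 2 080 mm², y = 8 mm, Ī = 44373.3 mm⁴.
Web: 16 × 170, A = 2 720 mm², y = 101 mm, Ī = 6 550 667 mm⁴.
Top flange: 130 × 16, A = 2 080 mm², y = 194 mm, Ī = 44373.3 mm⁴.
Transfer each piece to the bottom edge using Ī + A·d² with d = y − 0:
  bottom flange: d = 8 mm → contributes +177 493 mm⁴
  web: d = 101 mm → contributes +34 297 387 mm⁴
  top flange: d = 194 mm → contributes +78 327 253 mm⁴
Total I = 112 802 133 mm⁴.

I_base ≈ 1.128 × 10⁸ mm⁴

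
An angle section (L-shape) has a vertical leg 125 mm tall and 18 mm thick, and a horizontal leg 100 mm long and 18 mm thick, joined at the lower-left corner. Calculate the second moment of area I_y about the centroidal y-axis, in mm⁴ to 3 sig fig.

Treat the section as a set of non-overlapping primitives; coordinates are from the bounding-box lower-left.
Vertical leg: 18 × 125, A = 2 250 mm², x = 9 mm, Ī = 60 750 mm⁴.
Horizontal leg (remainder): 82 × 18, A = 1 476 mm², x = 59 mm, Ī = 827 052 mm⁴.
Centroid: x̄ = ΣA·x / ΣA = 28.807 mm.
Transfer each piece to the centroidal y-axis using Ī + A·d² with d = x − 28.807:
  vertical leg: d = -19.807 mm → contributes +943 443 mm⁴
  horizontal leg (remainder): d = 30.193 mm → contributes +2 172 620 mm⁴
Total I = 3 116 063 mm⁴.

I_y ≈ 3.12 × 10⁶ mm⁴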